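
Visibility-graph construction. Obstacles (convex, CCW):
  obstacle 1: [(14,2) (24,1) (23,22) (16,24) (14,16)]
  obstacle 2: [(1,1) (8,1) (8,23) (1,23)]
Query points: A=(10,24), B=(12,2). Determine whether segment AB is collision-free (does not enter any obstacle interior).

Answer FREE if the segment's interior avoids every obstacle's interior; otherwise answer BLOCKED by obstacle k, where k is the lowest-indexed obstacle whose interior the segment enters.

FREE

Obstacle 1 [(14,2) (24,1) (23,22) (16,24) (14,16)]:
  edge (14,2)–(24,1): clear
  edge (24,1)–(23,22): clear
  edge (23,22)–(16,24): clear
  edge (16,24)–(14,16): clear
  edge (14,16)–(14,2): clear
  midpoint (11,13) outside
  → clear
Obstacle 2 [(1,1) (8,1) (8,23) (1,23)]:
  edge (1,1)–(8,1): clear
  edge (8,1)–(8,23): clear
  edge (8,23)–(1,23): clear
  edge (1,23)–(1,1): clear
  midpoint (11,13) outside
  → clear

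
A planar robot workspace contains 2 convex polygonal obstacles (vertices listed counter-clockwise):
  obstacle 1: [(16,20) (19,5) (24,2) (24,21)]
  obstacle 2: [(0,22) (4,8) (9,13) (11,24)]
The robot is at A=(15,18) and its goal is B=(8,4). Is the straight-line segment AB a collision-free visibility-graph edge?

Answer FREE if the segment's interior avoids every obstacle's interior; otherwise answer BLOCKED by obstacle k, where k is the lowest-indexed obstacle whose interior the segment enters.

Obstacle 1 [(16,20) (19,5) (24,2) (24,21)]:
  edge (16,20)–(19,5): clear
  edge (19,5)–(24,2): clear
  edge (24,2)–(24,21): clear
  edge (24,21)–(16,20): clear
  midpoint (23/2,11) outside
  → clear
Obstacle 2 [(0,22) (4,8) (9,13) (11,24)]:
  edge (0,22)–(4,8): clear
  edge (4,8)–(9,13): clear
  edge (9,13)–(11,24): clear
  edge (11,24)–(0,22): clear
  midpoint (23/2,11) outside
  → clear

FREE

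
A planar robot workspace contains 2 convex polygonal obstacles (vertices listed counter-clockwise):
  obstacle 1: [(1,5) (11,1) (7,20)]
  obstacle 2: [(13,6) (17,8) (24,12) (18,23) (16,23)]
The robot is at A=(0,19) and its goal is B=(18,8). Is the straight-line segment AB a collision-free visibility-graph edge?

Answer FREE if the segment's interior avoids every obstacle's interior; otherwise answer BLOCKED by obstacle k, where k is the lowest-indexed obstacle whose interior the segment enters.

Obstacle 1 [(1,5) (11,1) (7,20)]:
  edge (1,5)–(11,1): clear
  edge (11,1)–(7,20): crosses AB
  edge (7,20)–(1,5): crosses AB
  → BLOCKED
Obstacle 2 [(13,6) (17,8) (24,12) (18,23) (16,23)]:
  edge (13,6)–(17,8): clear
  edge (17,8)–(24,12): crosses AB
  edge (24,12)–(18,23): clear
  edge (18,23)–(16,23): clear
  edge (16,23)–(13,6): crosses AB
  → BLOCKED

BLOCKED by obstacle 1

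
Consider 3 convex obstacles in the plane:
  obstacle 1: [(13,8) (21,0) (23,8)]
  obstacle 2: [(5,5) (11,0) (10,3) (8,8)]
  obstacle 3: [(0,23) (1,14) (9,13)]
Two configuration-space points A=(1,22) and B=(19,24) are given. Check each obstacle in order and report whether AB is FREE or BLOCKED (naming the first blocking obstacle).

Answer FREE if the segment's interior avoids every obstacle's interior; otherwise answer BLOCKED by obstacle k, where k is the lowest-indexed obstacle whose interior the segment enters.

Obstacle 1 [(13,8) (21,0) (23,8)]:
  edge (13,8)–(21,0): clear
  edge (21,0)–(23,8): clear
  edge (23,8)–(13,8): clear
  midpoint (10,23) outside
  → clear
Obstacle 2 [(5,5) (11,0) (10,3) (8,8)]:
  edge (5,5)–(11,0): clear
  edge (11,0)–(10,3): clear
  edge (10,3)–(8,8): clear
  edge (8,8)–(5,5): clear
  midpoint (10,23) outside
  → clear
Obstacle 3 [(0,23) (1,14) (9,13)]:
  edge (0,23)–(1,14): clear
  edge (1,14)–(9,13): clear
  edge (9,13)–(0,23): clear
  midpoint (10,23) outside
  → clear

FREE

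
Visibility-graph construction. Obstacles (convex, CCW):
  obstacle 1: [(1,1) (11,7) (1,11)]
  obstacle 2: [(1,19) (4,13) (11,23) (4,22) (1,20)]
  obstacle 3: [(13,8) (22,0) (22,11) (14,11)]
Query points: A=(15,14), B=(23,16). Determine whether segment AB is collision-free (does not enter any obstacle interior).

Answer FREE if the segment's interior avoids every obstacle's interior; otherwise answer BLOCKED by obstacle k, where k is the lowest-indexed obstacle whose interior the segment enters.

Obstacle 1 [(1,1) (11,7) (1,11)]:
  edge (1,1)–(11,7): clear
  edge (11,7)–(1,11): clear
  edge (1,11)–(1,1): clear
  midpoint (19,15) outside
  → clear
Obstacle 2 [(1,19) (4,13) (11,23) (4,22) (1,20)]:
  edge (1,19)–(4,13): clear
  edge (4,13)–(11,23): clear
  edge (11,23)–(4,22): clear
  edge (4,22)–(1,20): clear
  edge (1,20)–(1,19): clear
  midpoint (19,15) outside
  → clear
Obstacle 3 [(13,8) (22,0) (22,11) (14,11)]:
  edge (13,8)–(22,0): clear
  edge (22,0)–(22,11): clear
  edge (22,11)–(14,11): clear
  edge (14,11)–(13,8): clear
  midpoint (19,15) outside
  → clear

FREE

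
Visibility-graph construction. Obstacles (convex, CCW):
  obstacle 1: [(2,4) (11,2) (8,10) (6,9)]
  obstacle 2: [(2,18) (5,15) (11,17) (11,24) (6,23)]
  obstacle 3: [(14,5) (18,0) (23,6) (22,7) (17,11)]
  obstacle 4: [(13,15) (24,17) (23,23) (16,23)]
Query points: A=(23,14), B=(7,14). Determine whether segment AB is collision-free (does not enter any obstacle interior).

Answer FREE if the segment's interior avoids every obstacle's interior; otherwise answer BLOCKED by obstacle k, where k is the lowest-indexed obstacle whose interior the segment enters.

Obstacle 1 [(2,4) (11,2) (8,10) (6,9)]:
  edge (2,4)–(11,2): clear
  edge (11,2)–(8,10): clear
  edge (8,10)–(6,9): clear
  edge (6,9)–(2,4): clear
  midpoint (15,14) outside
  → clear
Obstacle 2 [(2,18) (5,15) (11,17) (11,24) (6,23)]:
  edge (2,18)–(5,15): clear
  edge (5,15)–(11,17): clear
  edge (11,17)–(11,24): clear
  edge (11,24)–(6,23): clear
  edge (6,23)–(2,18): clear
  midpoint (15,14) outside
  → clear
Obstacle 3 [(14,5) (18,0) (23,6) (22,7) (17,11)]:
  edge (14,5)–(18,0): clear
  edge (18,0)–(23,6): clear
  edge (23,6)–(22,7): clear
  edge (22,7)–(17,11): clear
  edge (17,11)–(14,5): clear
  midpoint (15,14) outside
  → clear
Obstacle 4 [(13,15) (24,17) (23,23) (16,23)]:
  edge (13,15)–(24,17): clear
  edge (24,17)–(23,23): clear
  edge (23,23)–(16,23): clear
  edge (16,23)–(13,15): clear
  midpoint (15,14) outside
  → clear

FREE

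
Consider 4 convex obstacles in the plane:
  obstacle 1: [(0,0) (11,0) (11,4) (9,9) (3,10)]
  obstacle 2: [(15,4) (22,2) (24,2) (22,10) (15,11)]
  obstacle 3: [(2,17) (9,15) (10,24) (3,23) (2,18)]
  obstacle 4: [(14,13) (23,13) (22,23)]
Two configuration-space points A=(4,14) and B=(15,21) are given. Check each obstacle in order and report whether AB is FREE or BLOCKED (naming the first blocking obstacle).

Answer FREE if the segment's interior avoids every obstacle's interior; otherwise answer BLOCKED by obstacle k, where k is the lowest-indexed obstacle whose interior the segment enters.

Obstacle 1 [(0,0) (11,0) (11,4) (9,9) (3,10)]:
  edge (0,0)–(11,0): clear
  edge (11,0)–(11,4): clear
  edge (11,4)–(9,9): clear
  edge (9,9)–(3,10): clear
  edge (3,10)–(0,0): clear
  midpoint (19/2,35/2) outside
  → clear
Obstacle 2 [(15,4) (22,2) (24,2) (22,10) (15,11)]:
  edge (15,4)–(22,2): clear
  edge (22,2)–(24,2): clear
  edge (24,2)–(22,10): clear
  edge (22,10)–(15,11): clear
  edge (15,11)–(15,4): clear
  midpoint (19/2,35/2) outside
  → clear
Obstacle 3 [(2,17) (9,15) (10,24) (3,23) (2,18)]:
  edge (2,17)–(9,15): crosses AB
  edge (9,15)–(10,24): crosses AB
  edge (10,24)–(3,23): clear
  edge (3,23)–(2,18): clear
  edge (2,18)–(2,17): clear
  → BLOCKED
Obstacle 4 [(14,13) (23,13) (22,23)]:
  edge (14,13)–(23,13): clear
  edge (23,13)–(22,23): clear
  edge (22,23)–(14,13): clear
  midpoint (19/2,35/2) outside
  → clear

BLOCKED by obstacle 3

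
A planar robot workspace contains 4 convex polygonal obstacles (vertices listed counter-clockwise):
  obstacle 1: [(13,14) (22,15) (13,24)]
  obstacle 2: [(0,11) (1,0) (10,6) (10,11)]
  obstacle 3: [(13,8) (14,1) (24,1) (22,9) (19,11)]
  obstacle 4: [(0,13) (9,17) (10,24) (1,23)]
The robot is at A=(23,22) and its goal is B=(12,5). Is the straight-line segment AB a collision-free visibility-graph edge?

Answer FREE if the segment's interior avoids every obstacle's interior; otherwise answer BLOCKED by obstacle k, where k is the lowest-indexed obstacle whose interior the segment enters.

BLOCKED by obstacle 1

Obstacle 1 [(13,14) (22,15) (13,24)]:
  edge (13,14)–(22,15): crosses AB
  edge (22,15)–(13,24): crosses AB
  edge (13,24)–(13,14): clear
  → BLOCKED
Obstacle 2 [(0,11) (1,0) (10,6) (10,11)]:
  edge (0,11)–(1,0): clear
  edge (1,0)–(10,6): clear
  edge (10,6)–(10,11): clear
  edge (10,11)–(0,11): clear
  midpoint (35/2,27/2) outside
  → clear
Obstacle 3 [(13,8) (14,1) (24,1) (22,9) (19,11)]:
  edge (13,8)–(14,1): crosses AB
  edge (14,1)–(24,1): clear
  edge (24,1)–(22,9): clear
  edge (22,9)–(19,11): clear
  edge (19,11)–(13,8): crosses AB
  → BLOCKED
Obstacle 4 [(0,13) (9,17) (10,24) (1,23)]:
  edge (0,13)–(9,17): clear
  edge (9,17)–(10,24): clear
  edge (10,24)–(1,23): clear
  edge (1,23)–(0,13): clear
  midpoint (35/2,27/2) outside
  → clear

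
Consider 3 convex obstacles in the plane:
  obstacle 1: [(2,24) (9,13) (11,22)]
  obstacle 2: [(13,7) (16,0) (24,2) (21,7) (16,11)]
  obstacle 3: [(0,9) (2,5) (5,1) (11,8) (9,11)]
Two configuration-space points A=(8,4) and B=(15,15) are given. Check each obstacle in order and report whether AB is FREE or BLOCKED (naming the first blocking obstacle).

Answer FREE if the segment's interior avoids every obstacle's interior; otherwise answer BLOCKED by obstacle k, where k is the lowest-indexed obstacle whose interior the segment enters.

BLOCKED by obstacle 3

Obstacle 1 [(2,24) (9,13) (11,22)]:
  edge (2,24)–(9,13): clear
  edge (9,13)–(11,22): clear
  edge (11,22)–(2,24): clear
  midpoint (23/2,19/2) outside
  → clear
Obstacle 2 [(13,7) (16,0) (24,2) (21,7) (16,11)]:
  edge (13,7)–(16,0): clear
  edge (16,0)–(24,2): clear
  edge (24,2)–(21,7): clear
  edge (21,7)–(16,11): clear
  edge (16,11)–(13,7): clear
  midpoint (23/2,19/2) outside
  → clear
Obstacle 3 [(0,9) (2,5) (5,1) (11,8) (9,11)]:
  edge (0,9)–(2,5): clear
  edge (2,5)–(5,1): clear
  edge (5,1)–(11,8): crosses AB
  edge (11,8)–(9,11): crosses AB
  edge (9,11)–(0,9): clear
  → BLOCKED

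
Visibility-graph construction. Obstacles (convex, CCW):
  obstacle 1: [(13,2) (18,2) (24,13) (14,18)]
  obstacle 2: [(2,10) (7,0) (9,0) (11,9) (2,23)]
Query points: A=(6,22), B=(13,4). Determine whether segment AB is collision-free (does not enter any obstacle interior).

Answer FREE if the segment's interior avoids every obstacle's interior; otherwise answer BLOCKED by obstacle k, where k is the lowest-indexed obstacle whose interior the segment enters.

Obstacle 1 [(13,2) (18,2) (24,13) (14,18)]:
  edge (13,2)–(18,2): clear
  edge (18,2)–(24,13): clear
  edge (24,13)–(14,18): clear
  edge (14,18)–(13,2): clear
  midpoint (19/2,13) outside
  → clear
Obstacle 2 [(2,10) (7,0) (9,0) (11,9) (2,23)]:
  edge (2,10)–(7,0): clear
  edge (7,0)–(9,0): clear
  edge (9,0)–(11,9): clear
  edge (11,9)–(2,23): clear
  edge (2,23)–(2,10): clear
  midpoint (19/2,13) outside
  → clear

FREE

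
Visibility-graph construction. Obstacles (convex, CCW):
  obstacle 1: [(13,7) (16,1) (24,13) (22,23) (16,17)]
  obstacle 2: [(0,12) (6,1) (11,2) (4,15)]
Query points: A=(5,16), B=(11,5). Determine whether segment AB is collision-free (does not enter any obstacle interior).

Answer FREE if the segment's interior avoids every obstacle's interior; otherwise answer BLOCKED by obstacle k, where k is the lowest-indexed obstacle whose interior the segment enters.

Obstacle 1 [(13,7) (16,1) (24,13) (22,23) (16,17)]:
  edge (13,7)–(16,1): clear
  edge (16,1)–(24,13): clear
  edge (24,13)–(22,23): clear
  edge (22,23)–(16,17): clear
  edge (16,17)–(13,7): clear
  midpoint (8,21/2) outside
  → clear
Obstacle 2 [(0,12) (6,1) (11,2) (4,15)]:
  edge (0,12)–(6,1): clear
  edge (6,1)–(11,2): clear
  edge (11,2)–(4,15): clear
  edge (4,15)–(0,12): clear
  midpoint (8,21/2) outside
  → clear

FREE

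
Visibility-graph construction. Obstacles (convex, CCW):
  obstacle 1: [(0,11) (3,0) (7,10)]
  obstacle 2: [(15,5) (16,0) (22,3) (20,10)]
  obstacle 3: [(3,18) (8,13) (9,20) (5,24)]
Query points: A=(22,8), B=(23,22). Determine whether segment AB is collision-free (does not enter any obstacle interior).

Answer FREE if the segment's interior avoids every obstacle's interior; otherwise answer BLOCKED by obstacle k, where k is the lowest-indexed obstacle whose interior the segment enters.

FREE

Obstacle 1 [(0,11) (3,0) (7,10)]:
  edge (0,11)–(3,0): clear
  edge (3,0)–(7,10): clear
  edge (7,10)–(0,11): clear
  midpoint (45/2,15) outside
  → clear
Obstacle 2 [(15,5) (16,0) (22,3) (20,10)]:
  edge (15,5)–(16,0): clear
  edge (16,0)–(22,3): clear
  edge (22,3)–(20,10): clear
  edge (20,10)–(15,5): clear
  midpoint (45/2,15) outside
  → clear
Obstacle 3 [(3,18) (8,13) (9,20) (5,24)]:
  edge (3,18)–(8,13): clear
  edge (8,13)–(9,20): clear
  edge (9,20)–(5,24): clear
  edge (5,24)–(3,18): clear
  midpoint (45/2,15) outside
  → clear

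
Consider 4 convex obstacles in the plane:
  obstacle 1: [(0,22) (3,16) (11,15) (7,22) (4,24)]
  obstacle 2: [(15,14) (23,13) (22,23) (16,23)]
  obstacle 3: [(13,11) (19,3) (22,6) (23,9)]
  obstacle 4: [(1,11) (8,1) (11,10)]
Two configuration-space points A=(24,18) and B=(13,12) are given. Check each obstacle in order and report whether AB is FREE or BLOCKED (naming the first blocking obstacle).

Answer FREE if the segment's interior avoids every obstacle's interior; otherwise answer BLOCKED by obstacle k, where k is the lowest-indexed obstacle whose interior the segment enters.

BLOCKED by obstacle 2

Obstacle 1 [(0,22) (3,16) (11,15) (7,22) (4,24)]:
  edge (0,22)–(3,16): clear
  edge (3,16)–(11,15): clear
  edge (11,15)–(7,22): clear
  edge (7,22)–(4,24): clear
  edge (4,24)–(0,22): clear
  midpoint (37/2,15) outside
  → clear
Obstacle 2 [(15,14) (23,13) (22,23) (16,23)]:
  edge (15,14)–(23,13): crosses AB
  edge (23,13)–(22,23): crosses AB
  edge (22,23)–(16,23): clear
  edge (16,23)–(15,14): clear
  → BLOCKED
Obstacle 3 [(13,11) (19,3) (22,6) (23,9)]:
  edge (13,11)–(19,3): clear
  edge (19,3)–(22,6): clear
  edge (22,6)–(23,9): clear
  edge (23,9)–(13,11): clear
  midpoint (37/2,15) outside
  → clear
Obstacle 4 [(1,11) (8,1) (11,10)]:
  edge (1,11)–(8,1): clear
  edge (8,1)–(11,10): clear
  edge (11,10)–(1,11): clear
  midpoint (37/2,15) outside
  → clear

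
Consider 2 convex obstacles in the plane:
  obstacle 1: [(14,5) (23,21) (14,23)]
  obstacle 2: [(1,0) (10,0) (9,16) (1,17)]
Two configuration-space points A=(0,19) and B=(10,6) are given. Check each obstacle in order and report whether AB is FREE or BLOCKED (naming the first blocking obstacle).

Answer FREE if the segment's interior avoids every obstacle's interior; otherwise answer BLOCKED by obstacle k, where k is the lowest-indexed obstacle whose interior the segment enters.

Obstacle 1 [(14,5) (23,21) (14,23)]:
  edge (14,5)–(23,21): clear
  edge (23,21)–(14,23): clear
  edge (14,23)–(14,5): clear
  midpoint (5,25/2) outside
  → clear
Obstacle 2 [(1,0) (10,0) (9,16) (1,17)]:
  edge (1,0)–(10,0): clear
  edge (10,0)–(9,16): crosses AB
  edge (9,16)–(1,17): crosses AB
  edge (1,17)–(1,0): clear
  → BLOCKED

BLOCKED by obstacle 2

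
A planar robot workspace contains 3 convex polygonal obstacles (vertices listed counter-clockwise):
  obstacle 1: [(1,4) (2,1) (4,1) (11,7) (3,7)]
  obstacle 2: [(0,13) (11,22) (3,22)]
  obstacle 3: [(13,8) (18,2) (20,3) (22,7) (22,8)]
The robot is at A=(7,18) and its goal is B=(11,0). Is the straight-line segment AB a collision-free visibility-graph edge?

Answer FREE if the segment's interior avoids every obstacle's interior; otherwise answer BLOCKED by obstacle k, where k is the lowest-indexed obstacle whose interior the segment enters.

BLOCKED by obstacle 1

Obstacle 1 [(1,4) (2,1) (4,1) (11,7) (3,7)]:
  edge (1,4)–(2,1): clear
  edge (2,1)–(4,1): clear
  edge (4,1)–(11,7): crosses AB
  edge (11,7)–(3,7): crosses AB
  edge (3,7)–(1,4): clear
  → BLOCKED
Obstacle 2 [(0,13) (11,22) (3,22)]:
  edge (0,13)–(11,22): clear
  edge (11,22)–(3,22): clear
  edge (3,22)–(0,13): clear
  midpoint (9,9) outside
  → clear
Obstacle 3 [(13,8) (18,2) (20,3) (22,7) (22,8)]:
  edge (13,8)–(18,2): clear
  edge (18,2)–(20,3): clear
  edge (20,3)–(22,7): clear
  edge (22,7)–(22,8): clear
  edge (22,8)–(13,8): clear
  midpoint (9,9) outside
  → clear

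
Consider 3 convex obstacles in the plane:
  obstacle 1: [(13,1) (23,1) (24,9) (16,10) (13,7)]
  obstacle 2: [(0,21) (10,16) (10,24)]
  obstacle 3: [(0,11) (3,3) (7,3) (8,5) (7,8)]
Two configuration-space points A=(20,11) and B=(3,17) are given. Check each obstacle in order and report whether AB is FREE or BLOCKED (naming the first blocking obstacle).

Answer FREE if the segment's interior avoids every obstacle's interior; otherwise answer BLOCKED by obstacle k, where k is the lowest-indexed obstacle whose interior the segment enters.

Obstacle 1 [(13,1) (23,1) (24,9) (16,10) (13,7)]:
  edge (13,1)–(23,1): clear
  edge (23,1)–(24,9): clear
  edge (24,9)–(16,10): clear
  edge (16,10)–(13,7): clear
  edge (13,7)–(13,1): clear
  midpoint (23/2,14) outside
  → clear
Obstacle 2 [(0,21) (10,16) (10,24)]:
  edge (0,21)–(10,16): clear
  edge (10,16)–(10,24): clear
  edge (10,24)–(0,21): clear
  midpoint (23/2,14) outside
  → clear
Obstacle 3 [(0,11) (3,3) (7,3) (8,5) (7,8)]:
  edge (0,11)–(3,3): clear
  edge (3,3)–(7,3): clear
  edge (7,3)–(8,5): clear
  edge (8,5)–(7,8): clear
  edge (7,8)–(0,11): clear
  midpoint (23/2,14) outside
  → clear

FREE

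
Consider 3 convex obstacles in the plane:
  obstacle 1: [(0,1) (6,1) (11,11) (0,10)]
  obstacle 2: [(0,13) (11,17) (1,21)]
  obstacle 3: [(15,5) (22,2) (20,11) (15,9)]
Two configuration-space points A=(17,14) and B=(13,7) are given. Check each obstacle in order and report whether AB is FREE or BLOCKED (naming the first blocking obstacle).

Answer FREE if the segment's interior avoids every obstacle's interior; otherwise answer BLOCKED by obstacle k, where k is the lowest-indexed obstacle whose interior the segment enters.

Obstacle 1 [(0,1) (6,1) (11,11) (0,10)]:
  edge (0,1)–(6,1): clear
  edge (6,1)–(11,11): clear
  edge (11,11)–(0,10): clear
  edge (0,10)–(0,1): clear
  midpoint (15,21/2) outside
  → clear
Obstacle 2 [(0,13) (11,17) (1,21)]:
  edge (0,13)–(11,17): clear
  edge (11,17)–(1,21): clear
  edge (1,21)–(0,13): clear
  midpoint (15,21/2) outside
  → clear
Obstacle 3 [(15,5) (22,2) (20,11) (15,9)]:
  edge (15,5)–(22,2): clear
  edge (22,2)–(20,11): clear
  edge (20,11)–(15,9): clear
  edge (15,9)–(15,5): clear
  midpoint (15,21/2) outside
  → clear

FREE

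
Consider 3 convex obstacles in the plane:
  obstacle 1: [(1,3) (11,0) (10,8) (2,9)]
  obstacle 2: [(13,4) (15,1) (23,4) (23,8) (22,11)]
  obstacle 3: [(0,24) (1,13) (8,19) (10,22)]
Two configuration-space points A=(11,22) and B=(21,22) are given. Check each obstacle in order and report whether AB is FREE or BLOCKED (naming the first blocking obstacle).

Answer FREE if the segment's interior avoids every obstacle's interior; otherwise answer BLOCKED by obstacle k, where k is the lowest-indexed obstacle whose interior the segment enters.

FREE

Obstacle 1 [(1,3) (11,0) (10,8) (2,9)]:
  edge (1,3)–(11,0): clear
  edge (11,0)–(10,8): clear
  edge (10,8)–(2,9): clear
  edge (2,9)–(1,3): clear
  midpoint (16,22) outside
  → clear
Obstacle 2 [(13,4) (15,1) (23,4) (23,8) (22,11)]:
  edge (13,4)–(15,1): clear
  edge (15,1)–(23,4): clear
  edge (23,4)–(23,8): clear
  edge (23,8)–(22,11): clear
  edge (22,11)–(13,4): clear
  midpoint (16,22) outside
  → clear
Obstacle 3 [(0,24) (1,13) (8,19) (10,22)]:
  edge (0,24)–(1,13): clear
  edge (1,13)–(8,19): clear
  edge (8,19)–(10,22): clear
  edge (10,22)–(0,24): clear
  midpoint (16,22) outside
  → clear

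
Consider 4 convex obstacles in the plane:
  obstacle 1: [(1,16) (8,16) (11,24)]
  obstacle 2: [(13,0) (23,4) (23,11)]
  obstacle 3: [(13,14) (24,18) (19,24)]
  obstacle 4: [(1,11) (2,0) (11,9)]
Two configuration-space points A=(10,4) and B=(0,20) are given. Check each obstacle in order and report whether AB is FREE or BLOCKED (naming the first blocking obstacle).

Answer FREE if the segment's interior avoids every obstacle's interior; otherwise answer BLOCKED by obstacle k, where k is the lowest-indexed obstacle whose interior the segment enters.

BLOCKED by obstacle 1

Obstacle 1 [(1,16) (8,16) (11,24)]:
  edge (1,16)–(8,16): crosses AB
  edge (8,16)–(11,24): clear
  edge (11,24)–(1,16): crosses AB
  → BLOCKED
Obstacle 2 [(13,0) (23,4) (23,11)]:
  edge (13,0)–(23,4): clear
  edge (23,4)–(23,11): clear
  edge (23,11)–(13,0): clear
  midpoint (5,12) outside
  → clear
Obstacle 3 [(13,14) (24,18) (19,24)]:
  edge (13,14)–(24,18): clear
  edge (24,18)–(19,24): clear
  edge (19,24)–(13,14): clear
  midpoint (5,12) outside
  → clear
Obstacle 4 [(1,11) (2,0) (11,9)]:
  edge (1,11)–(2,0): clear
  edge (2,0)–(11,9): crosses AB
  edge (11,9)–(1,11): crosses AB
  → BLOCKED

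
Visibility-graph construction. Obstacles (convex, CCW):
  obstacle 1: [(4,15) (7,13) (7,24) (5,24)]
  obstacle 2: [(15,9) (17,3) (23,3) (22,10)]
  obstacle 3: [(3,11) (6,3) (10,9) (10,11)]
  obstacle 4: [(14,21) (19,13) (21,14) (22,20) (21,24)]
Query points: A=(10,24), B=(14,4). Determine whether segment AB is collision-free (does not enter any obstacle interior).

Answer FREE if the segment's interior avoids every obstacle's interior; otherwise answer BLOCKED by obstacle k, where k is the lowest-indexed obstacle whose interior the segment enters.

FREE

Obstacle 1 [(4,15) (7,13) (7,24) (5,24)]:
  edge (4,15)–(7,13): clear
  edge (7,13)–(7,24): clear
  edge (7,24)–(5,24): clear
  edge (5,24)–(4,15): clear
  midpoint (12,14) outside
  → clear
Obstacle 2 [(15,9) (17,3) (23,3) (22,10)]:
  edge (15,9)–(17,3): clear
  edge (17,3)–(23,3): clear
  edge (23,3)–(22,10): clear
  edge (22,10)–(15,9): clear
  midpoint (12,14) outside
  → clear
Obstacle 3 [(3,11) (6,3) (10,9) (10,11)]:
  edge (3,11)–(6,3): clear
  edge (6,3)–(10,9): clear
  edge (10,9)–(10,11): clear
  edge (10,11)–(3,11): clear
  midpoint (12,14) outside
  → clear
Obstacle 4 [(14,21) (19,13) (21,14) (22,20) (21,24)]:
  edge (14,21)–(19,13): clear
  edge (19,13)–(21,14): clear
  edge (21,14)–(22,20): clear
  edge (22,20)–(21,24): clear
  edge (21,24)–(14,21): clear
  midpoint (12,14) outside
  → clear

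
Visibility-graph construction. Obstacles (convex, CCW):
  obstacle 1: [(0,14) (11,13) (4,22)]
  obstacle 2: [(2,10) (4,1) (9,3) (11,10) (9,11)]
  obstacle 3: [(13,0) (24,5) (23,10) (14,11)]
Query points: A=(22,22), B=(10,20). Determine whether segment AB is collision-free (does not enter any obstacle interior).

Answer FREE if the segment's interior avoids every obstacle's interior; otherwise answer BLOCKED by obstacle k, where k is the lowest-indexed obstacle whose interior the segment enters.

FREE

Obstacle 1 [(0,14) (11,13) (4,22)]:
  edge (0,14)–(11,13): clear
  edge (11,13)–(4,22): clear
  edge (4,22)–(0,14): clear
  midpoint (16,21) outside
  → clear
Obstacle 2 [(2,10) (4,1) (9,3) (11,10) (9,11)]:
  edge (2,10)–(4,1): clear
  edge (4,1)–(9,3): clear
  edge (9,3)–(11,10): clear
  edge (11,10)–(9,11): clear
  edge (9,11)–(2,10): clear
  midpoint (16,21) outside
  → clear
Obstacle 3 [(13,0) (24,5) (23,10) (14,11)]:
  edge (13,0)–(24,5): clear
  edge (24,5)–(23,10): clear
  edge (23,10)–(14,11): clear
  edge (14,11)–(13,0): clear
  midpoint (16,21) outside
  → clear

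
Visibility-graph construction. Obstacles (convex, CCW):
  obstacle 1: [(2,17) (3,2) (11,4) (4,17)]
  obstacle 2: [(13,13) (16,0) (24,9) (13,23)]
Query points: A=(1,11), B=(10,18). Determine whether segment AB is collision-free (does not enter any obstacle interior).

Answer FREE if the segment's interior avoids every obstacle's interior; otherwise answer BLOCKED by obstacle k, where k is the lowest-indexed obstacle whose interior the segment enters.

Obstacle 1 [(2,17) (3,2) (11,4) (4,17)]:
  edge (2,17)–(3,2): crosses AB
  edge (3,2)–(11,4): clear
  edge (11,4)–(4,17): crosses AB
  edge (4,17)–(2,17): clear
  → BLOCKED
Obstacle 2 [(13,13) (16,0) (24,9) (13,23)]:
  edge (13,13)–(16,0): clear
  edge (16,0)–(24,9): clear
  edge (24,9)–(13,23): clear
  edge (13,23)–(13,13): clear
  midpoint (11/2,29/2) outside
  → clear

BLOCKED by obstacle 1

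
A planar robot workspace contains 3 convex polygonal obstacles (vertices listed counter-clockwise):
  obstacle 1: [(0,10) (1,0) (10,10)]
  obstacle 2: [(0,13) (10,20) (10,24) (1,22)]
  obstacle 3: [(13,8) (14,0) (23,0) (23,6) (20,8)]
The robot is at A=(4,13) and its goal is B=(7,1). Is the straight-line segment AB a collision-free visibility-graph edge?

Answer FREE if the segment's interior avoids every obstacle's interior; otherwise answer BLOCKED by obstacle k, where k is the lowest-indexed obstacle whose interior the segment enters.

Obstacle 1 [(0,10) (1,0) (10,10)]:
  edge (0,10)–(1,0): clear
  edge (1,0)–(10,10): crosses AB
  edge (10,10)–(0,10): crosses AB
  → BLOCKED
Obstacle 2 [(0,13) (10,20) (10,24) (1,22)]:
  edge (0,13)–(10,20): clear
  edge (10,20)–(10,24): clear
  edge (10,24)–(1,22): clear
  edge (1,22)–(0,13): clear
  midpoint (11/2,7) outside
  → clear
Obstacle 3 [(13,8) (14,0) (23,0) (23,6) (20,8)]:
  edge (13,8)–(14,0): clear
  edge (14,0)–(23,0): clear
  edge (23,0)–(23,6): clear
  edge (23,6)–(20,8): clear
  edge (20,8)–(13,8): clear
  midpoint (11/2,7) outside
  → clear

BLOCKED by obstacle 1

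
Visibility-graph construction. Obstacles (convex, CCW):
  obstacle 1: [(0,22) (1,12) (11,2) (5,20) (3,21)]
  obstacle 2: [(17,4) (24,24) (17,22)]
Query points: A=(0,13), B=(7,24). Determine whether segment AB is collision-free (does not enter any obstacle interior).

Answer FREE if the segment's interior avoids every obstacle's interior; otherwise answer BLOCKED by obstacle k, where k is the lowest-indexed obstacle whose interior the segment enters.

Obstacle 1 [(0,22) (1,12) (11,2) (5,20) (3,21)]:
  edge (0,22)–(1,12): crosses AB
  edge (1,12)–(11,2): clear
  edge (11,2)–(5,20): clear
  edge (5,20)–(3,21): crosses AB
  edge (3,21)–(0,22): clear
  → BLOCKED
Obstacle 2 [(17,4) (24,24) (17,22)]:
  edge (17,4)–(24,24): clear
  edge (24,24)–(17,22): clear
  edge (17,22)–(17,4): clear
  midpoint (7/2,37/2) outside
  → clear

BLOCKED by obstacle 1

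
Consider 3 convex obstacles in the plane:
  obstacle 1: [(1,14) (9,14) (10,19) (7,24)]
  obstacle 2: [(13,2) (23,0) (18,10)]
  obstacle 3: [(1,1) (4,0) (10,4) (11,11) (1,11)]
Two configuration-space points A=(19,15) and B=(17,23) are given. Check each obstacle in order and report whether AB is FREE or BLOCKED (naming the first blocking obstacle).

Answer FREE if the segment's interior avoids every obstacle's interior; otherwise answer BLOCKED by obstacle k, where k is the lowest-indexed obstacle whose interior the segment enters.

Obstacle 1 [(1,14) (9,14) (10,19) (7,24)]:
  edge (1,14)–(9,14): clear
  edge (9,14)–(10,19): clear
  edge (10,19)–(7,24): clear
  edge (7,24)–(1,14): clear
  midpoint (18,19) outside
  → clear
Obstacle 2 [(13,2) (23,0) (18,10)]:
  edge (13,2)–(23,0): clear
  edge (23,0)–(18,10): clear
  edge (18,10)–(13,2): clear
  midpoint (18,19) outside
  → clear
Obstacle 3 [(1,1) (4,0) (10,4) (11,11) (1,11)]:
  edge (1,1)–(4,0): clear
  edge (4,0)–(10,4): clear
  edge (10,4)–(11,11): clear
  edge (11,11)–(1,11): clear
  edge (1,11)–(1,1): clear
  midpoint (18,19) outside
  → clear

FREE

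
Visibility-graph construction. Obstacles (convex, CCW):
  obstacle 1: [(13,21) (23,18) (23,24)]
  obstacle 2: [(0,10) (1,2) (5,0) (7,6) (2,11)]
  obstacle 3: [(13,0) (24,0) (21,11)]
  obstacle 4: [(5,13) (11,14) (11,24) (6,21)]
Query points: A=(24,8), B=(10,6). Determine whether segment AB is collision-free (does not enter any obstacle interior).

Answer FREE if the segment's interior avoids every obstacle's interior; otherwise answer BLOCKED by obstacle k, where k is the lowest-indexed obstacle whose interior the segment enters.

BLOCKED by obstacle 3

Obstacle 1 [(13,21) (23,18) (23,24)]:
  edge (13,21)–(23,18): clear
  edge (23,18)–(23,24): clear
  edge (23,24)–(13,21): clear
  midpoint (17,7) outside
  → clear
Obstacle 2 [(0,10) (1,2) (5,0) (7,6) (2,11)]:
  edge (0,10)–(1,2): clear
  edge (1,2)–(5,0): clear
  edge (5,0)–(7,6): clear
  edge (7,6)–(2,11): clear
  edge (2,11)–(0,10): clear
  midpoint (17,7) outside
  → clear
Obstacle 3 [(13,0) (24,0) (21,11)]:
  edge (13,0)–(24,0): clear
  edge (24,0)–(21,11): crosses AB
  edge (21,11)–(13,0): crosses AB
  → BLOCKED
Obstacle 4 [(5,13) (11,14) (11,24) (6,21)]:
  edge (5,13)–(11,14): clear
  edge (11,14)–(11,24): clear
  edge (11,24)–(6,21): clear
  edge (6,21)–(5,13): clear
  midpoint (17,7) outside
  → clear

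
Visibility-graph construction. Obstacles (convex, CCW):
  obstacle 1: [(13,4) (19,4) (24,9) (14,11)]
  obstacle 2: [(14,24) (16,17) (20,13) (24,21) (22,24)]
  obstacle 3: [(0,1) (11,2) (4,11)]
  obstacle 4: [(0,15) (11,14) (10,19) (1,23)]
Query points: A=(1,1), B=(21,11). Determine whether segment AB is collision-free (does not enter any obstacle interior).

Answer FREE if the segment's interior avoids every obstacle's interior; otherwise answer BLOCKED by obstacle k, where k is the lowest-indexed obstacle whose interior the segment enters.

Obstacle 1 [(13,4) (19,4) (24,9) (14,11)]:
  edge (13,4)–(19,4): clear
  edge (19,4)–(24,9): clear
  edge (24,9)–(14,11): crosses AB
  edge (14,11)–(13,4): crosses AB
  → BLOCKED
Obstacle 2 [(14,24) (16,17) (20,13) (24,21) (22,24)]:
  edge (14,24)–(16,17): clear
  edge (16,17)–(20,13): clear
  edge (20,13)–(24,21): clear
  edge (24,21)–(22,24): clear
  edge (22,24)–(14,24): clear
  midpoint (11,6) outside
  → clear
Obstacle 3 [(0,1) (11,2) (4,11)]:
  edge (0,1)–(11,2): crosses AB
  edge (11,2)–(4,11): crosses AB
  edge (4,11)–(0,1): clear
  → BLOCKED
Obstacle 4 [(0,15) (11,14) (10,19) (1,23)]:
  edge (0,15)–(11,14): clear
  edge (11,14)–(10,19): clear
  edge (10,19)–(1,23): clear
  edge (1,23)–(0,15): clear
  midpoint (11,6) outside
  → clear

BLOCKED by obstacle 1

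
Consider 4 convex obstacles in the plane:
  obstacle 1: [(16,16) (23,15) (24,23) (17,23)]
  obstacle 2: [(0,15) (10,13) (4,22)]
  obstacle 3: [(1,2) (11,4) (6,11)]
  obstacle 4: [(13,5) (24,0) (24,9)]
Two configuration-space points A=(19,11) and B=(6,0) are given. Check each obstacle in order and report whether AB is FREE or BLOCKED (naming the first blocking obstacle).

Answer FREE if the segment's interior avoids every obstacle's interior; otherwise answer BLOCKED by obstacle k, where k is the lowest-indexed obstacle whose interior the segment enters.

BLOCKED by obstacle 3

Obstacle 1 [(16,16) (23,15) (24,23) (17,23)]:
  edge (16,16)–(23,15): clear
  edge (23,15)–(24,23): clear
  edge (24,23)–(17,23): clear
  edge (17,23)–(16,16): clear
  midpoint (25/2,11/2) outside
  → clear
Obstacle 2 [(0,15) (10,13) (4,22)]:
  edge (0,15)–(10,13): clear
  edge (10,13)–(4,22): clear
  edge (4,22)–(0,15): clear
  midpoint (25/2,11/2) outside
  → clear
Obstacle 3 [(1,2) (11,4) (6,11)]:
  edge (1,2)–(11,4): crosses AB
  edge (11,4)–(6,11): crosses AB
  edge (6,11)–(1,2): clear
  → BLOCKED
Obstacle 4 [(13,5) (24,0) (24,9)]:
  edge (13,5)–(24,0): clear
  edge (24,0)–(24,9): clear
  edge (24,9)–(13,5): clear
  midpoint (25/2,11/2) outside
  → clear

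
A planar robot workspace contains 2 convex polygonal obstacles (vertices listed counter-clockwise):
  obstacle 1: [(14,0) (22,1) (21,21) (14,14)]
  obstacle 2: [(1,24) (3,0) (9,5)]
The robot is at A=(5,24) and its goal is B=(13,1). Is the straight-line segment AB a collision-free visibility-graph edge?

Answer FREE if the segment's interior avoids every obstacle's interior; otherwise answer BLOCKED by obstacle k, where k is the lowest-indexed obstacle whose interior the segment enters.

Obstacle 1 [(14,0) (22,1) (21,21) (14,14)]:
  edge (14,0)–(22,1): clear
  edge (22,1)–(21,21): clear
  edge (21,21)–(14,14): clear
  edge (14,14)–(14,0): clear
  midpoint (9,25/2) outside
  → clear
Obstacle 2 [(1,24) (3,0) (9,5)]:
  edge (1,24)–(3,0): clear
  edge (3,0)–(9,5): clear
  edge (9,5)–(1,24): clear
  midpoint (9,25/2) outside
  → clear

FREE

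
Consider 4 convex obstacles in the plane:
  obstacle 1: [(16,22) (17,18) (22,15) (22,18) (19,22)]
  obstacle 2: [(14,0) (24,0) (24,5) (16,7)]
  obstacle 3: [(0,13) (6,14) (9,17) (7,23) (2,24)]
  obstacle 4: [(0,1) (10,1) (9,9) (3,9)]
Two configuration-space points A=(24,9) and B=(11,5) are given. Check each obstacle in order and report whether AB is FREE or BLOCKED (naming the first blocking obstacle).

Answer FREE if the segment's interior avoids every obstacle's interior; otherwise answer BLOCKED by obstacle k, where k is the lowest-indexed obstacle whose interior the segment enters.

BLOCKED by obstacle 2

Obstacle 1 [(16,22) (17,18) (22,15) (22,18) (19,22)]:
  edge (16,22)–(17,18): clear
  edge (17,18)–(22,15): clear
  edge (22,15)–(22,18): clear
  edge (22,18)–(19,22): clear
  edge (19,22)–(16,22): clear
  midpoint (35/2,7) outside
  → clear
Obstacle 2 [(14,0) (24,0) (24,5) (16,7)]:
  edge (14,0)–(24,0): clear
  edge (24,0)–(24,5): clear
  edge (24,5)–(16,7): crosses AB
  edge (16,7)–(14,0): crosses AB
  → BLOCKED
Obstacle 3 [(0,13) (6,14) (9,17) (7,23) (2,24)]:
  edge (0,13)–(6,14): clear
  edge (6,14)–(9,17): clear
  edge (9,17)–(7,23): clear
  edge (7,23)–(2,24): clear
  edge (2,24)–(0,13): clear
  midpoint (35/2,7) outside
  → clear
Obstacle 4 [(0,1) (10,1) (9,9) (3,9)]:
  edge (0,1)–(10,1): clear
  edge (10,1)–(9,9): clear
  edge (9,9)–(3,9): clear
  edge (3,9)–(0,1): clear
  midpoint (35/2,7) outside
  → clear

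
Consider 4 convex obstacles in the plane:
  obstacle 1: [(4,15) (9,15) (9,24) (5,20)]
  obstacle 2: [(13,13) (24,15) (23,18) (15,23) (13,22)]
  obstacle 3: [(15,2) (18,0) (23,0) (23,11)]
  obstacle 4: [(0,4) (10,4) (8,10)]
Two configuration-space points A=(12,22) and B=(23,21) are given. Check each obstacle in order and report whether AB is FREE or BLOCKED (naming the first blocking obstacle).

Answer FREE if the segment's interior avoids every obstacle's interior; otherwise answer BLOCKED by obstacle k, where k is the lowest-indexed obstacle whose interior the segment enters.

BLOCKED by obstacle 2

Obstacle 1 [(4,15) (9,15) (9,24) (5,20)]:
  edge (4,15)–(9,15): clear
  edge (9,15)–(9,24): clear
  edge (9,24)–(5,20): clear
  edge (5,20)–(4,15): clear
  midpoint (35/2,43/2) outside
  → clear
Obstacle 2 [(13,13) (24,15) (23,18) (15,23) (13,22)]:
  edge (13,13)–(24,15): clear
  edge (24,15)–(23,18): clear
  edge (23,18)–(15,23): crosses AB
  edge (15,23)–(13,22): clear
  edge (13,22)–(13,13): crosses AB
  → BLOCKED
Obstacle 3 [(15,2) (18,0) (23,0) (23,11)]:
  edge (15,2)–(18,0): clear
  edge (18,0)–(23,0): clear
  edge (23,0)–(23,11): clear
  edge (23,11)–(15,2): clear
  midpoint (35/2,43/2) outside
  → clear
Obstacle 4 [(0,4) (10,4) (8,10)]:
  edge (0,4)–(10,4): clear
  edge (10,4)–(8,10): clear
  edge (8,10)–(0,4): clear
  midpoint (35/2,43/2) outside
  → clear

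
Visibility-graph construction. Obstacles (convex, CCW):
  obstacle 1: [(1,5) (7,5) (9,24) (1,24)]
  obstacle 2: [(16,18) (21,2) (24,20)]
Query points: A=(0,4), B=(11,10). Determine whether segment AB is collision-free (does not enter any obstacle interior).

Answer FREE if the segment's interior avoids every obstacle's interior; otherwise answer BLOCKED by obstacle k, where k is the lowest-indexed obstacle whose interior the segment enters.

Obstacle 1 [(1,5) (7,5) (9,24) (1,24)]:
  edge (1,5)–(7,5): crosses AB
  edge (7,5)–(9,24): crosses AB
  edge (9,24)–(1,24): clear
  edge (1,24)–(1,5): clear
  → BLOCKED
Obstacle 2 [(16,18) (21,2) (24,20)]:
  edge (16,18)–(21,2): clear
  edge (21,2)–(24,20): clear
  edge (24,20)–(16,18): clear
  midpoint (11/2,7) outside
  → clear

BLOCKED by obstacle 1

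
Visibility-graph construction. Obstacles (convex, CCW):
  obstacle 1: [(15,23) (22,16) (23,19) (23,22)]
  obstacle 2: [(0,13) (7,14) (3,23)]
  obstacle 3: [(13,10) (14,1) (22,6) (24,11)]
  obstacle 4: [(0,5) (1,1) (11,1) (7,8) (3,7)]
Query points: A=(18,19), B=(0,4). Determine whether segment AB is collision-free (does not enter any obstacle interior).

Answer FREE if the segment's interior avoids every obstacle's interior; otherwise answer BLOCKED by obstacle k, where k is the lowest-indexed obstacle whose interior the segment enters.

BLOCKED by obstacle 4

Obstacle 1 [(15,23) (22,16) (23,19) (23,22)]:
  edge (15,23)–(22,16): clear
  edge (22,16)–(23,19): clear
  edge (23,19)–(23,22): clear
  edge (23,22)–(15,23): clear
  midpoint (9,23/2) outside
  → clear
Obstacle 2 [(0,13) (7,14) (3,23)]:
  edge (0,13)–(7,14): clear
  edge (7,14)–(3,23): clear
  edge (3,23)–(0,13): clear
  midpoint (9,23/2) outside
  → clear
Obstacle 3 [(13,10) (14,1) (22,6) (24,11)]:
  edge (13,10)–(14,1): clear
  edge (14,1)–(22,6): clear
  edge (22,6)–(24,11): clear
  edge (24,11)–(13,10): clear
  midpoint (9,23/2) outside
  → clear
Obstacle 4 [(0,5) (1,1) (11,1) (7,8) (3,7)]:
  edge (0,5)–(1,1): crosses AB
  edge (1,1)–(11,1): clear
  edge (11,1)–(7,8): clear
  edge (7,8)–(3,7): crosses AB
  edge (3,7)–(0,5): clear
  → BLOCKED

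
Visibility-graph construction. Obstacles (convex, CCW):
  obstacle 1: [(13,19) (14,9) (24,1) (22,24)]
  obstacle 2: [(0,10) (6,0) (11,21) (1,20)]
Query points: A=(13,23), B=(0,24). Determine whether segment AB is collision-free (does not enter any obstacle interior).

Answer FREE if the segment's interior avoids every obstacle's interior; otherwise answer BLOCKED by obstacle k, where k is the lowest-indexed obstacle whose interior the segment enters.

FREE

Obstacle 1 [(13,19) (14,9) (24,1) (22,24)]:
  edge (13,19)–(14,9): clear
  edge (14,9)–(24,1): clear
  edge (24,1)–(22,24): clear
  edge (22,24)–(13,19): clear
  midpoint (13/2,47/2) outside
  → clear
Obstacle 2 [(0,10) (6,0) (11,21) (1,20)]:
  edge (0,10)–(6,0): clear
  edge (6,0)–(11,21): clear
  edge (11,21)–(1,20): clear
  edge (1,20)–(0,10): clear
  midpoint (13/2,47/2) outside
  → clear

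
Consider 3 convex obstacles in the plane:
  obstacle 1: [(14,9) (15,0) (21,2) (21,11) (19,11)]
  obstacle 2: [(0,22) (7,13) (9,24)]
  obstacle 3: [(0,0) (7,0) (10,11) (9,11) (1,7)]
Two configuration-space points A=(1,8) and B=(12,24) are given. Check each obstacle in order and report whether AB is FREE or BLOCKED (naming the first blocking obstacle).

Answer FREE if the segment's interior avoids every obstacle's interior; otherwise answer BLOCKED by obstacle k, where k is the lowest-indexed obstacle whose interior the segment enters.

BLOCKED by obstacle 2

Obstacle 1 [(14,9) (15,0) (21,2) (21,11) (19,11)]:
  edge (14,9)–(15,0): clear
  edge (15,0)–(21,2): clear
  edge (21,2)–(21,11): clear
  edge (21,11)–(19,11): clear
  edge (19,11)–(14,9): clear
  midpoint (13/2,16) outside
  → clear
Obstacle 2 [(0,22) (7,13) (9,24)]:
  edge (0,22)–(7,13): crosses AB
  edge (7,13)–(9,24): crosses AB
  edge (9,24)–(0,22): clear
  → BLOCKED
Obstacle 3 [(0,0) (7,0) (10,11) (9,11) (1,7)]:
  edge (0,0)–(7,0): clear
  edge (7,0)–(10,11): clear
  edge (10,11)–(9,11): clear
  edge (9,11)–(1,7): clear
  edge (1,7)–(0,0): clear
  midpoint (13/2,16) outside
  → clear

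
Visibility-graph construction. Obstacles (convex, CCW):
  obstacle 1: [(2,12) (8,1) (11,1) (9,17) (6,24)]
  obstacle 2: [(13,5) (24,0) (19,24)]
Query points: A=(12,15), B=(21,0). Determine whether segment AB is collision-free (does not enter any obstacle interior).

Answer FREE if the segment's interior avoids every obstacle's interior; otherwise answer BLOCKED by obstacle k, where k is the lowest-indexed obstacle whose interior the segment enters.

Obstacle 1 [(2,12) (8,1) (11,1) (9,17) (6,24)]:
  edge (2,12)–(8,1): clear
  edge (8,1)–(11,1): clear
  edge (11,1)–(9,17): clear
  edge (9,17)–(6,24): clear
  edge (6,24)–(2,12): clear
  midpoint (33/2,15/2) outside
  → clear
Obstacle 2 [(13,5) (24,0) (19,24)]:
  edge (13,5)–(24,0): crosses AB
  edge (24,0)–(19,24): clear
  edge (19,24)–(13,5): crosses AB
  → BLOCKED

BLOCKED by obstacle 2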